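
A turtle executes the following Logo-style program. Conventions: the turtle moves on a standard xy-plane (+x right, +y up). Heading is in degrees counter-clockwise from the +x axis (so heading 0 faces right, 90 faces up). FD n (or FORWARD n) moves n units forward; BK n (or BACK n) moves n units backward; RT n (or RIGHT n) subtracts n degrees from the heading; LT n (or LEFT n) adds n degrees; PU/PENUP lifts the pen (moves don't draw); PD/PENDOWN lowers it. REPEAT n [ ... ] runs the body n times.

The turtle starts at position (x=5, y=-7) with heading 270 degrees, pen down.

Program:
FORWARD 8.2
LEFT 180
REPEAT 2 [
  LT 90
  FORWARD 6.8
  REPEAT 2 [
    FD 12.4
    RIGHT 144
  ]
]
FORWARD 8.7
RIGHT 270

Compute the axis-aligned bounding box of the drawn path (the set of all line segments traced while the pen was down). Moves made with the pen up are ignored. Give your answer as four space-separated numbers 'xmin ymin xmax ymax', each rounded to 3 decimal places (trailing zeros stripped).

Executing turtle program step by step:
Start: pos=(5,-7), heading=270, pen down
FD 8.2: (5,-7) -> (5,-15.2) [heading=270, draw]
LT 180: heading 270 -> 90
REPEAT 2 [
  -- iteration 1/2 --
  LT 90: heading 90 -> 180
  FD 6.8: (5,-15.2) -> (-1.8,-15.2) [heading=180, draw]
  REPEAT 2 [
    -- iteration 1/2 --
    FD 12.4: (-1.8,-15.2) -> (-14.2,-15.2) [heading=180, draw]
    RT 144: heading 180 -> 36
    -- iteration 2/2 --
    FD 12.4: (-14.2,-15.2) -> (-4.168,-7.911) [heading=36, draw]
    RT 144: heading 36 -> 252
  ]
  -- iteration 2/2 --
  LT 90: heading 252 -> 342
  FD 6.8: (-4.168,-7.911) -> (2.299,-10.013) [heading=342, draw]
  REPEAT 2 [
    -- iteration 1/2 --
    FD 12.4: (2.299,-10.013) -> (14.092,-13.845) [heading=342, draw]
    RT 144: heading 342 -> 198
    -- iteration 2/2 --
    FD 12.4: (14.092,-13.845) -> (2.299,-17.676) [heading=198, draw]
    RT 144: heading 198 -> 54
  ]
]
FD 8.7: (2.299,-17.676) -> (7.413,-10.638) [heading=54, draw]
RT 270: heading 54 -> 144
Final: pos=(7.413,-10.638), heading=144, 8 segment(s) drawn

Segment endpoints: x in {-14.2, -4.168, -1.8, 2.299, 2.299, 5, 5, 7.413, 14.092}, y in {-17.676, -15.2, -15.2, -15.2, -13.845, -10.638, -10.013, -7.911, -7}
xmin=-14.2, ymin=-17.676, xmax=14.092, ymax=-7

Answer: -14.2 -17.676 14.092 -7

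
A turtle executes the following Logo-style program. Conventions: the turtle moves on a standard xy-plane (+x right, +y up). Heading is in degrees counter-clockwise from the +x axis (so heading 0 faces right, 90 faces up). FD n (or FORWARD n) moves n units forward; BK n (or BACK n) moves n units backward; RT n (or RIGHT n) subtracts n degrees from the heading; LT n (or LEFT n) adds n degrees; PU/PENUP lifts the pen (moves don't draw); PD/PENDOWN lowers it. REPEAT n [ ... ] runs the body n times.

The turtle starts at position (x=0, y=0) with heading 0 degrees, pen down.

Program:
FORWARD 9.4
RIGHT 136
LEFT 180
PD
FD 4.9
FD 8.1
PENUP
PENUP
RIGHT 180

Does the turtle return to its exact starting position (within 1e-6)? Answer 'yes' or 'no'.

Answer: no

Derivation:
Executing turtle program step by step:
Start: pos=(0,0), heading=0, pen down
FD 9.4: (0,0) -> (9.4,0) [heading=0, draw]
RT 136: heading 0 -> 224
LT 180: heading 224 -> 44
PD: pen down
FD 4.9: (9.4,0) -> (12.925,3.404) [heading=44, draw]
FD 8.1: (12.925,3.404) -> (18.751,9.031) [heading=44, draw]
PU: pen up
PU: pen up
RT 180: heading 44 -> 224
Final: pos=(18.751,9.031), heading=224, 3 segment(s) drawn

Start position: (0, 0)
Final position: (18.751, 9.031)
Distance = 20.813; >= 1e-6 -> NOT closed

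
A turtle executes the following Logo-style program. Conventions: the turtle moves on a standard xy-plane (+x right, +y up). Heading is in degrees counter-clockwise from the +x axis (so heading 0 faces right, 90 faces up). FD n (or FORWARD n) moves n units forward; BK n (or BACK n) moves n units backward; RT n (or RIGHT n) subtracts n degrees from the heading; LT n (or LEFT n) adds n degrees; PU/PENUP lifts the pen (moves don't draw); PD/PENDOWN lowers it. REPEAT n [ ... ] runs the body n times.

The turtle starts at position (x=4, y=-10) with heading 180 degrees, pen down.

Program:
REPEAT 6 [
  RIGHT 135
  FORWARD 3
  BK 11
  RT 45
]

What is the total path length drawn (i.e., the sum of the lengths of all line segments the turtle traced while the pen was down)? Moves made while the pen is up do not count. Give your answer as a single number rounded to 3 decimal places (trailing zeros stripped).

Executing turtle program step by step:
Start: pos=(4,-10), heading=180, pen down
REPEAT 6 [
  -- iteration 1/6 --
  RT 135: heading 180 -> 45
  FD 3: (4,-10) -> (6.121,-7.879) [heading=45, draw]
  BK 11: (6.121,-7.879) -> (-1.657,-15.657) [heading=45, draw]
  RT 45: heading 45 -> 0
  -- iteration 2/6 --
  RT 135: heading 0 -> 225
  FD 3: (-1.657,-15.657) -> (-3.778,-17.778) [heading=225, draw]
  BK 11: (-3.778,-17.778) -> (4,-10) [heading=225, draw]
  RT 45: heading 225 -> 180
  -- iteration 3/6 --
  RT 135: heading 180 -> 45
  FD 3: (4,-10) -> (6.121,-7.879) [heading=45, draw]
  BK 11: (6.121,-7.879) -> (-1.657,-15.657) [heading=45, draw]
  RT 45: heading 45 -> 0
  -- iteration 4/6 --
  RT 135: heading 0 -> 225
  FD 3: (-1.657,-15.657) -> (-3.778,-17.778) [heading=225, draw]
  BK 11: (-3.778,-17.778) -> (4,-10) [heading=225, draw]
  RT 45: heading 225 -> 180
  -- iteration 5/6 --
  RT 135: heading 180 -> 45
  FD 3: (4,-10) -> (6.121,-7.879) [heading=45, draw]
  BK 11: (6.121,-7.879) -> (-1.657,-15.657) [heading=45, draw]
  RT 45: heading 45 -> 0
  -- iteration 6/6 --
  RT 135: heading 0 -> 225
  FD 3: (-1.657,-15.657) -> (-3.778,-17.778) [heading=225, draw]
  BK 11: (-3.778,-17.778) -> (4,-10) [heading=225, draw]
  RT 45: heading 225 -> 180
]
Final: pos=(4,-10), heading=180, 12 segment(s) drawn

Segment lengths:
  seg 1: (4,-10) -> (6.121,-7.879), length = 3
  seg 2: (6.121,-7.879) -> (-1.657,-15.657), length = 11
  seg 3: (-1.657,-15.657) -> (-3.778,-17.778), length = 3
  seg 4: (-3.778,-17.778) -> (4,-10), length = 11
  seg 5: (4,-10) -> (6.121,-7.879), length = 3
  seg 6: (6.121,-7.879) -> (-1.657,-15.657), length = 11
  seg 7: (-1.657,-15.657) -> (-3.778,-17.778), length = 3
  seg 8: (-3.778,-17.778) -> (4,-10), length = 11
  seg 9: (4,-10) -> (6.121,-7.879), length = 3
  seg 10: (6.121,-7.879) -> (-1.657,-15.657), length = 11
  seg 11: (-1.657,-15.657) -> (-3.778,-17.778), length = 3
  seg 12: (-3.778,-17.778) -> (4,-10), length = 11
Total = 84

Answer: 84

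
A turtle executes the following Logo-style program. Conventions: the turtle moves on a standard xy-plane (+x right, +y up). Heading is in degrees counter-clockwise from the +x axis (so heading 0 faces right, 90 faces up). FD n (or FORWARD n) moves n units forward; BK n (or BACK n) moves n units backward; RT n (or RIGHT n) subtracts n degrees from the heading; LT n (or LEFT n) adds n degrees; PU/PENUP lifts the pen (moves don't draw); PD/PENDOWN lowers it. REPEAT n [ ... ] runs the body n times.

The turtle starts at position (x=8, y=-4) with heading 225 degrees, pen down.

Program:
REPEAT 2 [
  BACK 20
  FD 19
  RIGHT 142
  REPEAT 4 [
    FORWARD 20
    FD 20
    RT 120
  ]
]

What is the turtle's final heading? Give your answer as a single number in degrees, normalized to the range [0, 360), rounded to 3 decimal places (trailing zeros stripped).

Answer: 61

Derivation:
Executing turtle program step by step:
Start: pos=(8,-4), heading=225, pen down
REPEAT 2 [
  -- iteration 1/2 --
  BK 20: (8,-4) -> (22.142,10.142) [heading=225, draw]
  FD 19: (22.142,10.142) -> (8.707,-3.293) [heading=225, draw]
  RT 142: heading 225 -> 83
  REPEAT 4 [
    -- iteration 1/4 --
    FD 20: (8.707,-3.293) -> (11.144,16.558) [heading=83, draw]
    FD 20: (11.144,16.558) -> (13.582,36.409) [heading=83, draw]
    RT 120: heading 83 -> 323
    -- iteration 2/4 --
    FD 20: (13.582,36.409) -> (29.555,24.373) [heading=323, draw]
    FD 20: (29.555,24.373) -> (45.527,12.336) [heading=323, draw]
    RT 120: heading 323 -> 203
    -- iteration 3/4 --
    FD 20: (45.527,12.336) -> (27.117,4.522) [heading=203, draw]
    FD 20: (27.117,4.522) -> (8.707,-3.293) [heading=203, draw]
    RT 120: heading 203 -> 83
    -- iteration 4/4 --
    FD 20: (8.707,-3.293) -> (11.144,16.558) [heading=83, draw]
    FD 20: (11.144,16.558) -> (13.582,36.409) [heading=83, draw]
    RT 120: heading 83 -> 323
  ]
  -- iteration 2/2 --
  BK 20: (13.582,36.409) -> (-2.391,48.445) [heading=323, draw]
  FD 19: (-2.391,48.445) -> (12.783,37.011) [heading=323, draw]
  RT 142: heading 323 -> 181
  REPEAT 4 [
    -- iteration 1/4 --
    FD 20: (12.783,37.011) -> (-7.214,36.662) [heading=181, draw]
    FD 20: (-7.214,36.662) -> (-27.211,36.313) [heading=181, draw]
    RT 120: heading 181 -> 61
    -- iteration 2/4 --
    FD 20: (-27.211,36.313) -> (-17.514,53.805) [heading=61, draw]
    FD 20: (-17.514,53.805) -> (-7.818,71.297) [heading=61, draw]
    RT 120: heading 61 -> 301
    -- iteration 3/4 --
    FD 20: (-7.818,71.297) -> (2.482,54.154) [heading=301, draw]
    FD 20: (2.482,54.154) -> (12.783,37.011) [heading=301, draw]
    RT 120: heading 301 -> 181
    -- iteration 4/4 --
    FD 20: (12.783,37.011) -> (-7.214,36.662) [heading=181, draw]
    FD 20: (-7.214,36.662) -> (-27.211,36.313) [heading=181, draw]
    RT 120: heading 181 -> 61
  ]
]
Final: pos=(-27.211,36.313), heading=61, 20 segment(s) drawn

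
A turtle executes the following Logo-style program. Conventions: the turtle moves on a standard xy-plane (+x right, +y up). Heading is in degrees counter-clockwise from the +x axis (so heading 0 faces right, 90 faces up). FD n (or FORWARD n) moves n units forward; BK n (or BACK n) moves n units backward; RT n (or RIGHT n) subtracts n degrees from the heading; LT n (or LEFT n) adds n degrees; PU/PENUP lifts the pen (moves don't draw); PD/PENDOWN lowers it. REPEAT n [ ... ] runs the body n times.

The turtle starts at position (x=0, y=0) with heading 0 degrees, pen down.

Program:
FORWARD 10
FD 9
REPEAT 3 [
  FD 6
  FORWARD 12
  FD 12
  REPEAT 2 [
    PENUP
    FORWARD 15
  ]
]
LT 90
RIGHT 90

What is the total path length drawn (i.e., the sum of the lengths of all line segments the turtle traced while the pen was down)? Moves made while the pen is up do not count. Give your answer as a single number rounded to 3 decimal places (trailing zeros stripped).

Answer: 49

Derivation:
Executing turtle program step by step:
Start: pos=(0,0), heading=0, pen down
FD 10: (0,0) -> (10,0) [heading=0, draw]
FD 9: (10,0) -> (19,0) [heading=0, draw]
REPEAT 3 [
  -- iteration 1/3 --
  FD 6: (19,0) -> (25,0) [heading=0, draw]
  FD 12: (25,0) -> (37,0) [heading=0, draw]
  FD 12: (37,0) -> (49,0) [heading=0, draw]
  REPEAT 2 [
    -- iteration 1/2 --
    PU: pen up
    FD 15: (49,0) -> (64,0) [heading=0, move]
    -- iteration 2/2 --
    PU: pen up
    FD 15: (64,0) -> (79,0) [heading=0, move]
  ]
  -- iteration 2/3 --
  FD 6: (79,0) -> (85,0) [heading=0, move]
  FD 12: (85,0) -> (97,0) [heading=0, move]
  FD 12: (97,0) -> (109,0) [heading=0, move]
  REPEAT 2 [
    -- iteration 1/2 --
    PU: pen up
    FD 15: (109,0) -> (124,0) [heading=0, move]
    -- iteration 2/2 --
    PU: pen up
    FD 15: (124,0) -> (139,0) [heading=0, move]
  ]
  -- iteration 3/3 --
  FD 6: (139,0) -> (145,0) [heading=0, move]
  FD 12: (145,0) -> (157,0) [heading=0, move]
  FD 12: (157,0) -> (169,0) [heading=0, move]
  REPEAT 2 [
    -- iteration 1/2 --
    PU: pen up
    FD 15: (169,0) -> (184,0) [heading=0, move]
    -- iteration 2/2 --
    PU: pen up
    FD 15: (184,0) -> (199,0) [heading=0, move]
  ]
]
LT 90: heading 0 -> 90
RT 90: heading 90 -> 0
Final: pos=(199,0), heading=0, 5 segment(s) drawn

Segment lengths:
  seg 1: (0,0) -> (10,0), length = 10
  seg 2: (10,0) -> (19,0), length = 9
  seg 3: (19,0) -> (25,0), length = 6
  seg 4: (25,0) -> (37,0), length = 12
  seg 5: (37,0) -> (49,0), length = 12
Total = 49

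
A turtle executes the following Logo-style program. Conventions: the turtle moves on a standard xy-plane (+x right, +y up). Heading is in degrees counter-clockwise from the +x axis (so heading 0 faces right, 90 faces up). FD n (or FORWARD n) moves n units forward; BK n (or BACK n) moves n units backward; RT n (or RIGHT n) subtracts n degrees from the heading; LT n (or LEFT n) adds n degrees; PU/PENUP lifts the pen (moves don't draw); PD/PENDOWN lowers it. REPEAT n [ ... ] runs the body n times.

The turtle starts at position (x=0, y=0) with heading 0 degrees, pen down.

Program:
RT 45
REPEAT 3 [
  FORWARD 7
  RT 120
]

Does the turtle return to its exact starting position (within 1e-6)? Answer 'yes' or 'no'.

Executing turtle program step by step:
Start: pos=(0,0), heading=0, pen down
RT 45: heading 0 -> 315
REPEAT 3 [
  -- iteration 1/3 --
  FD 7: (0,0) -> (4.95,-4.95) [heading=315, draw]
  RT 120: heading 315 -> 195
  -- iteration 2/3 --
  FD 7: (4.95,-4.95) -> (-1.812,-6.761) [heading=195, draw]
  RT 120: heading 195 -> 75
  -- iteration 3/3 --
  FD 7: (-1.812,-6.761) -> (0,0) [heading=75, draw]
  RT 120: heading 75 -> 315
]
Final: pos=(0,0), heading=315, 3 segment(s) drawn

Start position: (0, 0)
Final position: (0, 0)
Distance = 0; < 1e-6 -> CLOSED

Answer: yes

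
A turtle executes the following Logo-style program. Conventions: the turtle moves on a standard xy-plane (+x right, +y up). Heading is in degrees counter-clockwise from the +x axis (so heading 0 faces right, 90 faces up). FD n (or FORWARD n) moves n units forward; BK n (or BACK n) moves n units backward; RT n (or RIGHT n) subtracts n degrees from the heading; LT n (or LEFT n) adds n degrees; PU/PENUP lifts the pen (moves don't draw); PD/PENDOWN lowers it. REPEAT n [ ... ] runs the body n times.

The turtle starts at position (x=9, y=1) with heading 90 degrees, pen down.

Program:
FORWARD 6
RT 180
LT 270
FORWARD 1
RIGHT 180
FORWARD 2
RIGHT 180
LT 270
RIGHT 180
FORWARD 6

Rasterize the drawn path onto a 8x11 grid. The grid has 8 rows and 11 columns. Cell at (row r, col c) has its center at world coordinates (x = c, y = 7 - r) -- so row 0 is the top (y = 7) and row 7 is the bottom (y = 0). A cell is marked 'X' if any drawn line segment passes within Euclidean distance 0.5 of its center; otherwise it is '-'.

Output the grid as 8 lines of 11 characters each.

Answer: --------XXX
---------XX
---------XX
---------XX
---------XX
---------XX
---------XX
-----------

Derivation:
Segment 0: (9,1) -> (9,7)
Segment 1: (9,7) -> (8,7)
Segment 2: (8,7) -> (10,7)
Segment 3: (10,7) -> (10,1)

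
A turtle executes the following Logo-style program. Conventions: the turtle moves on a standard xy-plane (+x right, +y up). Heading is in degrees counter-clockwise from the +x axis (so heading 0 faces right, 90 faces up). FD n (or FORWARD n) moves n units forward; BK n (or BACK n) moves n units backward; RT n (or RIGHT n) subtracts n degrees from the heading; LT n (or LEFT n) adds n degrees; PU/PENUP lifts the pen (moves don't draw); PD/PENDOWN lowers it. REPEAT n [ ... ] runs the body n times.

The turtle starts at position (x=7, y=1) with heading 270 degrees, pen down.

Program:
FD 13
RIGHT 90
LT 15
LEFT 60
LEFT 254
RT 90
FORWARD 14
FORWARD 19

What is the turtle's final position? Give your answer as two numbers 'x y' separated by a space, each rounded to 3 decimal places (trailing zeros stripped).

Answer: 23.996 16.287

Derivation:
Executing turtle program step by step:
Start: pos=(7,1), heading=270, pen down
FD 13: (7,1) -> (7,-12) [heading=270, draw]
RT 90: heading 270 -> 180
LT 15: heading 180 -> 195
LT 60: heading 195 -> 255
LT 254: heading 255 -> 149
RT 90: heading 149 -> 59
FD 14: (7,-12) -> (14.211,0) [heading=59, draw]
FD 19: (14.211,0) -> (23.996,16.287) [heading=59, draw]
Final: pos=(23.996,16.287), heading=59, 3 segment(s) drawn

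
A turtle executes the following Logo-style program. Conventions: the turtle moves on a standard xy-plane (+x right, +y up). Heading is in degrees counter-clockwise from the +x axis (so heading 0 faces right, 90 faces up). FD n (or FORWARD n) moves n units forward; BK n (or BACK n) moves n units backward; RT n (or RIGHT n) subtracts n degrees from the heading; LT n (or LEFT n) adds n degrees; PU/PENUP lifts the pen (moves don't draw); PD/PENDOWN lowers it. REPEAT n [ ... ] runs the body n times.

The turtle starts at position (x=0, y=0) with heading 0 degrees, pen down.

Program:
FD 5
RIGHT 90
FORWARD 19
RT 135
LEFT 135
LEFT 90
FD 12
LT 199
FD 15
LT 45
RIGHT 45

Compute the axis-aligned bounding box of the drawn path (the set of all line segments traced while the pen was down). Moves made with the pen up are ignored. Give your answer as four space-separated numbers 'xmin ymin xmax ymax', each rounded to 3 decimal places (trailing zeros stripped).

Executing turtle program step by step:
Start: pos=(0,0), heading=0, pen down
FD 5: (0,0) -> (5,0) [heading=0, draw]
RT 90: heading 0 -> 270
FD 19: (5,0) -> (5,-19) [heading=270, draw]
RT 135: heading 270 -> 135
LT 135: heading 135 -> 270
LT 90: heading 270 -> 0
FD 12: (5,-19) -> (17,-19) [heading=0, draw]
LT 199: heading 0 -> 199
FD 15: (17,-19) -> (2.817,-23.884) [heading=199, draw]
LT 45: heading 199 -> 244
RT 45: heading 244 -> 199
Final: pos=(2.817,-23.884), heading=199, 4 segment(s) drawn

Segment endpoints: x in {0, 2.817, 5, 5, 17}, y in {-23.884, -19, 0}
xmin=0, ymin=-23.884, xmax=17, ymax=0

Answer: 0 -23.884 17 0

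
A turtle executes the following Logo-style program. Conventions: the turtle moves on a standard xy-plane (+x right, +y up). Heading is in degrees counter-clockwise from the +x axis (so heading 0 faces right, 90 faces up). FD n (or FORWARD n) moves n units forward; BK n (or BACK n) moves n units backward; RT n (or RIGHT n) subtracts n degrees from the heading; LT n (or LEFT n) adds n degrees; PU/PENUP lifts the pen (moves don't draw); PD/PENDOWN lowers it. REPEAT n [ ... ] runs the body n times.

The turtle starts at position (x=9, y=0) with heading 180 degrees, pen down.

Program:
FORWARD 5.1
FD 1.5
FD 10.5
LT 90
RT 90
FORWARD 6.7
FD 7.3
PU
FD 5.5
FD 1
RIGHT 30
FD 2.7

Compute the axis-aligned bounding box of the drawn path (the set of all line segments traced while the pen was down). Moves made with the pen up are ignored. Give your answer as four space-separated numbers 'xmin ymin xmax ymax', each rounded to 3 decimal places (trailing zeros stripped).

Answer: -22.1 0 9 0

Derivation:
Executing turtle program step by step:
Start: pos=(9,0), heading=180, pen down
FD 5.1: (9,0) -> (3.9,0) [heading=180, draw]
FD 1.5: (3.9,0) -> (2.4,0) [heading=180, draw]
FD 10.5: (2.4,0) -> (-8.1,0) [heading=180, draw]
LT 90: heading 180 -> 270
RT 90: heading 270 -> 180
FD 6.7: (-8.1,0) -> (-14.8,0) [heading=180, draw]
FD 7.3: (-14.8,0) -> (-22.1,0) [heading=180, draw]
PU: pen up
FD 5.5: (-22.1,0) -> (-27.6,0) [heading=180, move]
FD 1: (-27.6,0) -> (-28.6,0) [heading=180, move]
RT 30: heading 180 -> 150
FD 2.7: (-28.6,0) -> (-30.938,1.35) [heading=150, move]
Final: pos=(-30.938,1.35), heading=150, 5 segment(s) drawn

Segment endpoints: x in {-22.1, -14.8, -8.1, 2.4, 3.9, 9}, y in {0, 0, 0, 0, 0, 0}
xmin=-22.1, ymin=0, xmax=9, ymax=0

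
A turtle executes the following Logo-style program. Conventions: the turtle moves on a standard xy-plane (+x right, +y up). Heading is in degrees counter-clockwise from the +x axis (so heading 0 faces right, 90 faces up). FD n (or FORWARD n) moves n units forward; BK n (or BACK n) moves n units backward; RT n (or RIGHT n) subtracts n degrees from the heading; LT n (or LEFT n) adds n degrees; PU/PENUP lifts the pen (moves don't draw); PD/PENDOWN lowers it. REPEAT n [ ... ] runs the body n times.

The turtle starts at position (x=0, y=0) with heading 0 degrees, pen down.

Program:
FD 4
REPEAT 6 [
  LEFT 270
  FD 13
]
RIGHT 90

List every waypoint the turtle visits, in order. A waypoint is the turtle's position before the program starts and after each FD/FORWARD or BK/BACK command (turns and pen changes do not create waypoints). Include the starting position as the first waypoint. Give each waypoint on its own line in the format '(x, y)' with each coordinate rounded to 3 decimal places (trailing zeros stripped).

Answer: (0, 0)
(4, 0)
(4, -13)
(-9, -13)
(-9, 0)
(4, 0)
(4, -13)
(-9, -13)

Derivation:
Executing turtle program step by step:
Start: pos=(0,0), heading=0, pen down
FD 4: (0,0) -> (4,0) [heading=0, draw]
REPEAT 6 [
  -- iteration 1/6 --
  LT 270: heading 0 -> 270
  FD 13: (4,0) -> (4,-13) [heading=270, draw]
  -- iteration 2/6 --
  LT 270: heading 270 -> 180
  FD 13: (4,-13) -> (-9,-13) [heading=180, draw]
  -- iteration 3/6 --
  LT 270: heading 180 -> 90
  FD 13: (-9,-13) -> (-9,0) [heading=90, draw]
  -- iteration 4/6 --
  LT 270: heading 90 -> 0
  FD 13: (-9,0) -> (4,0) [heading=0, draw]
  -- iteration 5/6 --
  LT 270: heading 0 -> 270
  FD 13: (4,0) -> (4,-13) [heading=270, draw]
  -- iteration 6/6 --
  LT 270: heading 270 -> 180
  FD 13: (4,-13) -> (-9,-13) [heading=180, draw]
]
RT 90: heading 180 -> 90
Final: pos=(-9,-13), heading=90, 7 segment(s) drawn
Waypoints (8 total):
(0, 0)
(4, 0)
(4, -13)
(-9, -13)
(-9, 0)
(4, 0)
(4, -13)
(-9, -13)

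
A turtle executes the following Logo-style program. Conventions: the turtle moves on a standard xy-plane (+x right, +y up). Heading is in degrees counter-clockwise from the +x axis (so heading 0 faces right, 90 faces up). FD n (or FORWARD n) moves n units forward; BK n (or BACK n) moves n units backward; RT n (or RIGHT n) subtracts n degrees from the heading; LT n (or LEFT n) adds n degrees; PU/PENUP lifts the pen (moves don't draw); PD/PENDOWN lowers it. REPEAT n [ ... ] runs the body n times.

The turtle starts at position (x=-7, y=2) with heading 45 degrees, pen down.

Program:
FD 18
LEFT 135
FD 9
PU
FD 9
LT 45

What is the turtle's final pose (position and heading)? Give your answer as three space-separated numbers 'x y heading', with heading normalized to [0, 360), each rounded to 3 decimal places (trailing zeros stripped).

Executing turtle program step by step:
Start: pos=(-7,2), heading=45, pen down
FD 18: (-7,2) -> (5.728,14.728) [heading=45, draw]
LT 135: heading 45 -> 180
FD 9: (5.728,14.728) -> (-3.272,14.728) [heading=180, draw]
PU: pen up
FD 9: (-3.272,14.728) -> (-12.272,14.728) [heading=180, move]
LT 45: heading 180 -> 225
Final: pos=(-12.272,14.728), heading=225, 2 segment(s) drawn

Answer: -12.272 14.728 225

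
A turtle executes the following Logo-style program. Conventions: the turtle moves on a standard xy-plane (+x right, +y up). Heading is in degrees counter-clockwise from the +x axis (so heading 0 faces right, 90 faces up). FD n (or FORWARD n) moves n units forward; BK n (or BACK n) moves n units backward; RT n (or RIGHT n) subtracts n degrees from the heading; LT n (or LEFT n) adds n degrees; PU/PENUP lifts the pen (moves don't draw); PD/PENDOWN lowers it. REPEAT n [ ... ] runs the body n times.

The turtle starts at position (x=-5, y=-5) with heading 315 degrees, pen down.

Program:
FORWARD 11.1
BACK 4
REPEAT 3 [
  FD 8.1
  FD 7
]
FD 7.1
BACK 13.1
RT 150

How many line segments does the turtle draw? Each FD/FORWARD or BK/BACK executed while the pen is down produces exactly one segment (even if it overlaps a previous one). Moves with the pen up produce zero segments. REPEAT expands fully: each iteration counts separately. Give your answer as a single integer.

Executing turtle program step by step:
Start: pos=(-5,-5), heading=315, pen down
FD 11.1: (-5,-5) -> (2.849,-12.849) [heading=315, draw]
BK 4: (2.849,-12.849) -> (0.02,-10.02) [heading=315, draw]
REPEAT 3 [
  -- iteration 1/3 --
  FD 8.1: (0.02,-10.02) -> (5.748,-15.748) [heading=315, draw]
  FD 7: (5.748,-15.748) -> (10.698,-20.698) [heading=315, draw]
  -- iteration 2/3 --
  FD 8.1: (10.698,-20.698) -> (16.425,-26.425) [heading=315, draw]
  FD 7: (16.425,-26.425) -> (21.375,-31.375) [heading=315, draw]
  -- iteration 3/3 --
  FD 8.1: (21.375,-31.375) -> (27.103,-37.103) [heading=315, draw]
  FD 7: (27.103,-37.103) -> (32.052,-42.052) [heading=315, draw]
]
FD 7.1: (32.052,-42.052) -> (37.073,-47.073) [heading=315, draw]
BK 13.1: (37.073,-47.073) -> (27.81,-37.81) [heading=315, draw]
RT 150: heading 315 -> 165
Final: pos=(27.81,-37.81), heading=165, 10 segment(s) drawn
Segments drawn: 10

Answer: 10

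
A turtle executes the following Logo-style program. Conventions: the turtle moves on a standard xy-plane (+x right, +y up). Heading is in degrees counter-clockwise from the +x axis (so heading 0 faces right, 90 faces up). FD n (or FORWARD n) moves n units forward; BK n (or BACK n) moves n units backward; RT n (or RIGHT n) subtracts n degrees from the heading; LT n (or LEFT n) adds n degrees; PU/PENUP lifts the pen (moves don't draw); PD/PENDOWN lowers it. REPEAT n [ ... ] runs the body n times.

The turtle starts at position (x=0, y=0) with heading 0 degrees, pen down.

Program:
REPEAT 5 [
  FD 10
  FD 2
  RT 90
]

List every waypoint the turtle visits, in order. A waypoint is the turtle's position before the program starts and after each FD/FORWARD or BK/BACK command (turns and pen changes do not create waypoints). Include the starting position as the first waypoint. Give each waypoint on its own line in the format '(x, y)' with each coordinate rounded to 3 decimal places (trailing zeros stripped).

Answer: (0, 0)
(10, 0)
(12, 0)
(12, -10)
(12, -12)
(2, -12)
(0, -12)
(0, -2)
(0, 0)
(10, 0)
(12, 0)

Derivation:
Executing turtle program step by step:
Start: pos=(0,0), heading=0, pen down
REPEAT 5 [
  -- iteration 1/5 --
  FD 10: (0,0) -> (10,0) [heading=0, draw]
  FD 2: (10,0) -> (12,0) [heading=0, draw]
  RT 90: heading 0 -> 270
  -- iteration 2/5 --
  FD 10: (12,0) -> (12,-10) [heading=270, draw]
  FD 2: (12,-10) -> (12,-12) [heading=270, draw]
  RT 90: heading 270 -> 180
  -- iteration 3/5 --
  FD 10: (12,-12) -> (2,-12) [heading=180, draw]
  FD 2: (2,-12) -> (0,-12) [heading=180, draw]
  RT 90: heading 180 -> 90
  -- iteration 4/5 --
  FD 10: (0,-12) -> (0,-2) [heading=90, draw]
  FD 2: (0,-2) -> (0,0) [heading=90, draw]
  RT 90: heading 90 -> 0
  -- iteration 5/5 --
  FD 10: (0,0) -> (10,0) [heading=0, draw]
  FD 2: (10,0) -> (12,0) [heading=0, draw]
  RT 90: heading 0 -> 270
]
Final: pos=(12,0), heading=270, 10 segment(s) drawn
Waypoints (11 total):
(0, 0)
(10, 0)
(12, 0)
(12, -10)
(12, -12)
(2, -12)
(0, -12)
(0, -2)
(0, 0)
(10, 0)
(12, 0)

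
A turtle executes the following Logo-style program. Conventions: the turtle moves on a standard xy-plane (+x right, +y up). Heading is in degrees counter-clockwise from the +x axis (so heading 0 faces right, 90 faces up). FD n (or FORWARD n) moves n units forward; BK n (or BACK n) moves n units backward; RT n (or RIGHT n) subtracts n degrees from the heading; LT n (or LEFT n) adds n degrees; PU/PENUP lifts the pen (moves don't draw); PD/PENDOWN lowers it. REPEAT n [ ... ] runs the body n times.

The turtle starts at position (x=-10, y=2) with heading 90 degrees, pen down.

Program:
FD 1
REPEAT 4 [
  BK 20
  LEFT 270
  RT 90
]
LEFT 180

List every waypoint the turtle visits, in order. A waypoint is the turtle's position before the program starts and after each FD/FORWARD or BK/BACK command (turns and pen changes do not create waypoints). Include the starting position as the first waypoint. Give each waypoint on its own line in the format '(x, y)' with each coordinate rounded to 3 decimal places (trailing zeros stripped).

Executing turtle program step by step:
Start: pos=(-10,2), heading=90, pen down
FD 1: (-10,2) -> (-10,3) [heading=90, draw]
REPEAT 4 [
  -- iteration 1/4 --
  BK 20: (-10,3) -> (-10,-17) [heading=90, draw]
  LT 270: heading 90 -> 0
  RT 90: heading 0 -> 270
  -- iteration 2/4 --
  BK 20: (-10,-17) -> (-10,3) [heading=270, draw]
  LT 270: heading 270 -> 180
  RT 90: heading 180 -> 90
  -- iteration 3/4 --
  BK 20: (-10,3) -> (-10,-17) [heading=90, draw]
  LT 270: heading 90 -> 0
  RT 90: heading 0 -> 270
  -- iteration 4/4 --
  BK 20: (-10,-17) -> (-10,3) [heading=270, draw]
  LT 270: heading 270 -> 180
  RT 90: heading 180 -> 90
]
LT 180: heading 90 -> 270
Final: pos=(-10,3), heading=270, 5 segment(s) drawn
Waypoints (6 total):
(-10, 2)
(-10, 3)
(-10, -17)
(-10, 3)
(-10, -17)
(-10, 3)

Answer: (-10, 2)
(-10, 3)
(-10, -17)
(-10, 3)
(-10, -17)
(-10, 3)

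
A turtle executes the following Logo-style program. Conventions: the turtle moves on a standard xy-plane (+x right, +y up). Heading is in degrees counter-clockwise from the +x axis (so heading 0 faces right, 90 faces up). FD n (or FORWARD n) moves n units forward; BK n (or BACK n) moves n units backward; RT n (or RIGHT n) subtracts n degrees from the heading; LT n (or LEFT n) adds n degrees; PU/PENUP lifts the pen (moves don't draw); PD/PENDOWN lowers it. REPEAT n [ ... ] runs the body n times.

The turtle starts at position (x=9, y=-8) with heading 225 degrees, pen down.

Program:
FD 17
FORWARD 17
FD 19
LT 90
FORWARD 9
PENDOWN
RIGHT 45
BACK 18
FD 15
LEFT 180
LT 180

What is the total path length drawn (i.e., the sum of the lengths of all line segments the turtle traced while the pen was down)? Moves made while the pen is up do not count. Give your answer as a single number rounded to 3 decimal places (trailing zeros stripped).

Answer: 95

Derivation:
Executing turtle program step by step:
Start: pos=(9,-8), heading=225, pen down
FD 17: (9,-8) -> (-3.021,-20.021) [heading=225, draw]
FD 17: (-3.021,-20.021) -> (-15.042,-32.042) [heading=225, draw]
FD 19: (-15.042,-32.042) -> (-28.477,-45.477) [heading=225, draw]
LT 90: heading 225 -> 315
FD 9: (-28.477,-45.477) -> (-22.113,-51.841) [heading=315, draw]
PD: pen down
RT 45: heading 315 -> 270
BK 18: (-22.113,-51.841) -> (-22.113,-33.841) [heading=270, draw]
FD 15: (-22.113,-33.841) -> (-22.113,-48.841) [heading=270, draw]
LT 180: heading 270 -> 90
LT 180: heading 90 -> 270
Final: pos=(-22.113,-48.841), heading=270, 6 segment(s) drawn

Segment lengths:
  seg 1: (9,-8) -> (-3.021,-20.021), length = 17
  seg 2: (-3.021,-20.021) -> (-15.042,-32.042), length = 17
  seg 3: (-15.042,-32.042) -> (-28.477,-45.477), length = 19
  seg 4: (-28.477,-45.477) -> (-22.113,-51.841), length = 9
  seg 5: (-22.113,-51.841) -> (-22.113,-33.841), length = 18
  seg 6: (-22.113,-33.841) -> (-22.113,-48.841), length = 15
Total = 95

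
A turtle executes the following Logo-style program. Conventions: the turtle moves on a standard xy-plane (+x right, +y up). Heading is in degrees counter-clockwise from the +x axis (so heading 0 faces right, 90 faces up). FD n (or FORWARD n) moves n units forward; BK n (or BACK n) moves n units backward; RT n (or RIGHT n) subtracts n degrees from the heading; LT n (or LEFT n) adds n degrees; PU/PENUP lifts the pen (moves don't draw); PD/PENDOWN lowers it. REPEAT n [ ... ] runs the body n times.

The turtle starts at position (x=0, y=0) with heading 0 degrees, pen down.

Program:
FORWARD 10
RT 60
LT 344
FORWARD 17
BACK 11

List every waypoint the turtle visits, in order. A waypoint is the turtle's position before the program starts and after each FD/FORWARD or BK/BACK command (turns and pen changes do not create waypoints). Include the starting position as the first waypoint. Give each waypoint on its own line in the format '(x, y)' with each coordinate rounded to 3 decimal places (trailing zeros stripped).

Answer: (0, 0)
(10, 0)
(14.113, -16.495)
(11.452, -5.822)

Derivation:
Executing turtle program step by step:
Start: pos=(0,0), heading=0, pen down
FD 10: (0,0) -> (10,0) [heading=0, draw]
RT 60: heading 0 -> 300
LT 344: heading 300 -> 284
FD 17: (10,0) -> (14.113,-16.495) [heading=284, draw]
BK 11: (14.113,-16.495) -> (11.452,-5.822) [heading=284, draw]
Final: pos=(11.452,-5.822), heading=284, 3 segment(s) drawn
Waypoints (4 total):
(0, 0)
(10, 0)
(14.113, -16.495)
(11.452, -5.822)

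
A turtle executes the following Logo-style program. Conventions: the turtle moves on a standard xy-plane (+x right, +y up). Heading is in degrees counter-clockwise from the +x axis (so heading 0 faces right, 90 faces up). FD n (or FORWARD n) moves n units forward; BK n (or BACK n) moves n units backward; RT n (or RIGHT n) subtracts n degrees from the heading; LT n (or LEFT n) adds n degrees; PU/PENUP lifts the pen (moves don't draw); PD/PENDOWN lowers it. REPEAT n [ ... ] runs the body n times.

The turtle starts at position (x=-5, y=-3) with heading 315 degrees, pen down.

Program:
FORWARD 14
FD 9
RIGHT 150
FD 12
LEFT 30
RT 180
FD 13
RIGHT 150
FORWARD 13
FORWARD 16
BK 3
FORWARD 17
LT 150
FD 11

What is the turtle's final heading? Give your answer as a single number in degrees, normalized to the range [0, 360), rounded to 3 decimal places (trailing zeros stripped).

Answer: 15

Derivation:
Executing turtle program step by step:
Start: pos=(-5,-3), heading=315, pen down
FD 14: (-5,-3) -> (4.899,-12.899) [heading=315, draw]
FD 9: (4.899,-12.899) -> (11.263,-19.263) [heading=315, draw]
RT 150: heading 315 -> 165
FD 12: (11.263,-19.263) -> (-0.328,-16.158) [heading=165, draw]
LT 30: heading 165 -> 195
RT 180: heading 195 -> 15
FD 13: (-0.328,-16.158) -> (12.229,-12.793) [heading=15, draw]
RT 150: heading 15 -> 225
FD 13: (12.229,-12.793) -> (3.037,-21.985) [heading=225, draw]
FD 16: (3.037,-21.985) -> (-8.277,-33.299) [heading=225, draw]
BK 3: (-8.277,-33.299) -> (-6.155,-31.178) [heading=225, draw]
FD 17: (-6.155,-31.178) -> (-18.176,-43.199) [heading=225, draw]
LT 150: heading 225 -> 15
FD 11: (-18.176,-43.199) -> (-7.551,-40.352) [heading=15, draw]
Final: pos=(-7.551,-40.352), heading=15, 9 segment(s) drawn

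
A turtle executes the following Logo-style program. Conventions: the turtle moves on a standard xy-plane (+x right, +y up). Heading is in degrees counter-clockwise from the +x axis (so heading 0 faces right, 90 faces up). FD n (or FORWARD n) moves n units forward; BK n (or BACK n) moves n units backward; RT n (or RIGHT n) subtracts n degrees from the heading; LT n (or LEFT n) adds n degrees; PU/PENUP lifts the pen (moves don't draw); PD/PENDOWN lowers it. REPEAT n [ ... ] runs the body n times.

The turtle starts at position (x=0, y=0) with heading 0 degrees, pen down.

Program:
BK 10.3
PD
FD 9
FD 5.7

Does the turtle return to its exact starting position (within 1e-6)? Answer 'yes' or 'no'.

Answer: no

Derivation:
Executing turtle program step by step:
Start: pos=(0,0), heading=0, pen down
BK 10.3: (0,0) -> (-10.3,0) [heading=0, draw]
PD: pen down
FD 9: (-10.3,0) -> (-1.3,0) [heading=0, draw]
FD 5.7: (-1.3,0) -> (4.4,0) [heading=0, draw]
Final: pos=(4.4,0), heading=0, 3 segment(s) drawn

Start position: (0, 0)
Final position: (4.4, 0)
Distance = 4.4; >= 1e-6 -> NOT closed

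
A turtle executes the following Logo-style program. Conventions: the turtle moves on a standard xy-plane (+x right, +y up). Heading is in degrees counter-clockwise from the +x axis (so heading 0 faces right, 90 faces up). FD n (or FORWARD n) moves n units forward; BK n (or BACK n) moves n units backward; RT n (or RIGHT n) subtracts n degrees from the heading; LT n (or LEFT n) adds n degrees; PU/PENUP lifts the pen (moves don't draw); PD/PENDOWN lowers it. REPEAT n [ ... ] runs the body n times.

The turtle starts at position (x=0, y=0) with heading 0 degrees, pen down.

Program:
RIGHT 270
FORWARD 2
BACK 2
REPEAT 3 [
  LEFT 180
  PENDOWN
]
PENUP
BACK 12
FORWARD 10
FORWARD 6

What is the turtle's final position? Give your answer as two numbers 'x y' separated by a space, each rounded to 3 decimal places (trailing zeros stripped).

Executing turtle program step by step:
Start: pos=(0,0), heading=0, pen down
RT 270: heading 0 -> 90
FD 2: (0,0) -> (0,2) [heading=90, draw]
BK 2: (0,2) -> (0,0) [heading=90, draw]
REPEAT 3 [
  -- iteration 1/3 --
  LT 180: heading 90 -> 270
  PD: pen down
  -- iteration 2/3 --
  LT 180: heading 270 -> 90
  PD: pen down
  -- iteration 3/3 --
  LT 180: heading 90 -> 270
  PD: pen down
]
PU: pen up
BK 12: (0,0) -> (0,12) [heading=270, move]
FD 10: (0,12) -> (0,2) [heading=270, move]
FD 6: (0,2) -> (0,-4) [heading=270, move]
Final: pos=(0,-4), heading=270, 2 segment(s) drawn

Answer: 0 -4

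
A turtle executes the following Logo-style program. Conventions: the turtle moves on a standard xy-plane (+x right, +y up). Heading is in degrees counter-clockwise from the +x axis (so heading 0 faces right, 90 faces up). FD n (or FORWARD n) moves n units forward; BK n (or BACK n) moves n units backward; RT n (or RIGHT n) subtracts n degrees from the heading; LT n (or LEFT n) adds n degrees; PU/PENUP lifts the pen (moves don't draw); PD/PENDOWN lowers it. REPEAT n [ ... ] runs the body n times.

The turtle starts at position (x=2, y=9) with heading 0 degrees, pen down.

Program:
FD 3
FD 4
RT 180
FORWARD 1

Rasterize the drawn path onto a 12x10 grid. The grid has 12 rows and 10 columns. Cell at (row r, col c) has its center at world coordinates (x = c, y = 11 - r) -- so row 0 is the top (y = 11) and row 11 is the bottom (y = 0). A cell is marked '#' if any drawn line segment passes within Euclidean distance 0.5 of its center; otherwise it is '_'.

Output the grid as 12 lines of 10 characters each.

Answer: __________
__________
__########
__________
__________
__________
__________
__________
__________
__________
__________
__________

Derivation:
Segment 0: (2,9) -> (5,9)
Segment 1: (5,9) -> (9,9)
Segment 2: (9,9) -> (8,9)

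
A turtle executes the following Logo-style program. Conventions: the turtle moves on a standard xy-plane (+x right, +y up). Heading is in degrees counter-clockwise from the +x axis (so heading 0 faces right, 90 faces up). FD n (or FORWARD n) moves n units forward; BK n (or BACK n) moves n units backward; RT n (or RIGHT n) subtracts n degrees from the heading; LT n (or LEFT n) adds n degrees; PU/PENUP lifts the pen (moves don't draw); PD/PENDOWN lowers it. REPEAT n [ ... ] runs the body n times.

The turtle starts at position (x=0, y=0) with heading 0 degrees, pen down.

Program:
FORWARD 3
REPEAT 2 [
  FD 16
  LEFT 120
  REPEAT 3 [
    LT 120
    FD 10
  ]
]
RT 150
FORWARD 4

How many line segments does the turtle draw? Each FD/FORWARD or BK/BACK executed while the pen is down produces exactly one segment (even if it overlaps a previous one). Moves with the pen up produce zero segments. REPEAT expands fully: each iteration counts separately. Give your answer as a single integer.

Executing turtle program step by step:
Start: pos=(0,0), heading=0, pen down
FD 3: (0,0) -> (3,0) [heading=0, draw]
REPEAT 2 [
  -- iteration 1/2 --
  FD 16: (3,0) -> (19,0) [heading=0, draw]
  LT 120: heading 0 -> 120
  REPEAT 3 [
    -- iteration 1/3 --
    LT 120: heading 120 -> 240
    FD 10: (19,0) -> (14,-8.66) [heading=240, draw]
    -- iteration 2/3 --
    LT 120: heading 240 -> 0
    FD 10: (14,-8.66) -> (24,-8.66) [heading=0, draw]
    -- iteration 3/3 --
    LT 120: heading 0 -> 120
    FD 10: (24,-8.66) -> (19,0) [heading=120, draw]
  ]
  -- iteration 2/2 --
  FD 16: (19,0) -> (11,13.856) [heading=120, draw]
  LT 120: heading 120 -> 240
  REPEAT 3 [
    -- iteration 1/3 --
    LT 120: heading 240 -> 0
    FD 10: (11,13.856) -> (21,13.856) [heading=0, draw]
    -- iteration 2/3 --
    LT 120: heading 0 -> 120
    FD 10: (21,13.856) -> (16,22.517) [heading=120, draw]
    -- iteration 3/3 --
    LT 120: heading 120 -> 240
    FD 10: (16,22.517) -> (11,13.856) [heading=240, draw]
  ]
]
RT 150: heading 240 -> 90
FD 4: (11,13.856) -> (11,17.856) [heading=90, draw]
Final: pos=(11,17.856), heading=90, 10 segment(s) drawn
Segments drawn: 10

Answer: 10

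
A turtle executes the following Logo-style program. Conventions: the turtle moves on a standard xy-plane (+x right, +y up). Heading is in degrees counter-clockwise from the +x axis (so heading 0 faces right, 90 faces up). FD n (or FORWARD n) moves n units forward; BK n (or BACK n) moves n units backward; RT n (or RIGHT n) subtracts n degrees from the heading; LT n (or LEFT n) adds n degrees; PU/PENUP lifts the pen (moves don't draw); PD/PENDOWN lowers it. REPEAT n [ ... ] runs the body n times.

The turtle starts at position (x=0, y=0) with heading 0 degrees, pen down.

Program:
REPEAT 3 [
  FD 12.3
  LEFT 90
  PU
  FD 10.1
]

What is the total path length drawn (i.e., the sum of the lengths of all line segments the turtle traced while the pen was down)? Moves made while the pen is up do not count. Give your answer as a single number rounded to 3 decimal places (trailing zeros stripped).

Answer: 12.3

Derivation:
Executing turtle program step by step:
Start: pos=(0,0), heading=0, pen down
REPEAT 3 [
  -- iteration 1/3 --
  FD 12.3: (0,0) -> (12.3,0) [heading=0, draw]
  LT 90: heading 0 -> 90
  PU: pen up
  FD 10.1: (12.3,0) -> (12.3,10.1) [heading=90, move]
  -- iteration 2/3 --
  FD 12.3: (12.3,10.1) -> (12.3,22.4) [heading=90, move]
  LT 90: heading 90 -> 180
  PU: pen up
  FD 10.1: (12.3,22.4) -> (2.2,22.4) [heading=180, move]
  -- iteration 3/3 --
  FD 12.3: (2.2,22.4) -> (-10.1,22.4) [heading=180, move]
  LT 90: heading 180 -> 270
  PU: pen up
  FD 10.1: (-10.1,22.4) -> (-10.1,12.3) [heading=270, move]
]
Final: pos=(-10.1,12.3), heading=270, 1 segment(s) drawn

Segment lengths:
  seg 1: (0,0) -> (12.3,0), length = 12.3
Total = 12.3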